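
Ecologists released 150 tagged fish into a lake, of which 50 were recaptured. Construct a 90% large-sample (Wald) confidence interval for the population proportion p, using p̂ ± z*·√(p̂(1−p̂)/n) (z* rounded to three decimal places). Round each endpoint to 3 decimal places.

p̂ = 50/150 = 0.33333.
Standard error of p̂: √(0.222222/150) = √0.001481481 = 0.038490.
The 90% critical value is z* = 1.645.
Margin = 1.645·0.038490 = 0.06332.
Interval: 0.33333 ± 0.06332 → (0.270, 0.397).

(0.270, 0.397)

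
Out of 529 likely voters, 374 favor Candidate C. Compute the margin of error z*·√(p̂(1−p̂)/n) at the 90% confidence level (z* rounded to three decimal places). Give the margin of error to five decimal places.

The sample proportion is 374/529 = 0.70699.
Standard error of p̂: √(0.207153/529) = √0.000391594 = 0.019789.
For 90% confidence, z* = 1.645.
ME = 1.645·0.019789 = 0.03255.

ME = 0.03255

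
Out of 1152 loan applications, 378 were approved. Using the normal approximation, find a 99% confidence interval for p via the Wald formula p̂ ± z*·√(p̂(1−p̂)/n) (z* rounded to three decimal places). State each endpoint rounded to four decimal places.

The sample proportion is 378/1152 = 0.32812.
SE = √(p̂(1−p̂)/n) = √(0.220459/1152) = 0.013834.
For 99% confidence, z* = 2.576.
Margin of error: 2.576 × 0.013834 = 0.03564.
CI: 0.32812 ± 0.03564 = (0.2925, 0.3638).

(0.2925, 0.3638)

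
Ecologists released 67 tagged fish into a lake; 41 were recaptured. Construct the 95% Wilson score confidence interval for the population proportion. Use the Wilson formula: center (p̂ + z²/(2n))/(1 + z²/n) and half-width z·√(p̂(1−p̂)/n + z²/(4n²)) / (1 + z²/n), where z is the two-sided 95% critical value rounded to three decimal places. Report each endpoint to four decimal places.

(0.4922, 0.7195)

Here p̂ = 41/67 = 0.61194 and z = 1.960 (z² = 3.841600).
1 + z²/n = 1.057337.
Adjusted center: (0.61194 + z²/(2n))/1.057337 = 0.60587.
Radicand: p̂(1−p̂)/n + z²/(4n²) = 0.003544319 + 0.000213945 = 0.003758264.
Half-width = z·√(radicand)/denom = 1.960·0.061305/1.057337 = 0.11364.
CI: 0.60587 ± 0.11364 = (0.4922, 0.7195).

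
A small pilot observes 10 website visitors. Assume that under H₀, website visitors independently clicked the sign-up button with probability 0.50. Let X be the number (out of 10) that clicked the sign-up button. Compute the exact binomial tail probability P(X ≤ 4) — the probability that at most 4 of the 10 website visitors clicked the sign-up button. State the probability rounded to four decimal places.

P = 0.3770

X ~ Binomial(n=10, p=0.50).
P(X ≤ 4) = Σ_{j=0}^{4} C(10,j)·0.50^j·0.50^{10−j}.
= 0.000977 + 0.009766 + 0.043945 + 0.117188 + 0.205078 = 0.3770.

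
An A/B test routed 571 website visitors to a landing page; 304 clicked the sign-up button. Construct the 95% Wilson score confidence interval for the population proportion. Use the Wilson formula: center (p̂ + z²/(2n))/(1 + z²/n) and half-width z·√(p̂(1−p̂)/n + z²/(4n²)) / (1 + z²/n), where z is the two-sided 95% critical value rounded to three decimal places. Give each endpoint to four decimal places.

(0.4914, 0.5730)

p̂ = 304/571 = 0.53240; z = 1.960, so z² = 3.841600.
Denominator 1 + z²/n = 1 + 3.841600/571 = 1.006728.
Adjusted center: (0.53240 + z²/(2n))/1.006728 = 0.53218.
Radicand: p̂(1−p̂)/n + z²/(4n²) = 0.000435990 + 0.000002946 = 0.000438936.
Half-width = z·√(radicand)/denom = 1.960·0.020951/1.006728 = 0.04079.
CI: 0.53218 ± 0.04079 = (0.4914, 0.5730).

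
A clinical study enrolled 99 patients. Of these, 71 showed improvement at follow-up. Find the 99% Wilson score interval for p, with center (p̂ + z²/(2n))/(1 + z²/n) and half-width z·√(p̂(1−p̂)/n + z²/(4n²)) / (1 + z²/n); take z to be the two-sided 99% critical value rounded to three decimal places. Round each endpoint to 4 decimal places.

(0.5898, 0.8172)

p̂ = 71/99 = 0.71717; z = 2.576, so z² = 6.635776.
1 + z²/n = 1.067028.
Adjusted center: (0.71717 + z²/(2n))/1.067028 = 0.70353.
Radicand: p̂(1−p̂)/n + z²/(4n²) = 0.002048853 + 0.000169263 = 0.002218116.
Half-width = z·√(radicand)/denom = 2.576·0.047097/1.067028 = 0.11370.
So the interval runs from 0.5898 to 0.8172.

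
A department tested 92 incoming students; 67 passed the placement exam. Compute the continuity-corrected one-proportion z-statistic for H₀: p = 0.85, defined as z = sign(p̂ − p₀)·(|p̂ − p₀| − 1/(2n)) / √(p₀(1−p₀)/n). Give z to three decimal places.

Sample proportion p̂ = 67/92 = 0.72826. p̂ − p₀ = -0.121739.
Continuity correction 1/(2n) = 1/184 = 0.005435.
Corrected numerator: |-0.121739| − 0.005435 = 0.116304.
Null standard error: √(0.85·0.15/92) = √0.001385870 = 0.037227.
z = (−)0.116304/0.037227 = -3.124.

z = -3.124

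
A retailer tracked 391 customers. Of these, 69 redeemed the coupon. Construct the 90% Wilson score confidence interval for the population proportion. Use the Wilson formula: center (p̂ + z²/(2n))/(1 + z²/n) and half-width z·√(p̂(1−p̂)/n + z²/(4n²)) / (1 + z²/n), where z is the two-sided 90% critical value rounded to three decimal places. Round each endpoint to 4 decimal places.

p̂ = 69/391 = 0.17647; z = 1.645, so z² = 2.706025.
1 + z²/n = 1.006921.
Center = (0.17647 + 0.003460)/1.006921 = 0.17869.
Radicand: p̂(1−p̂)/n + z²/(4n²) = 0.000371685 + 0.000004425 = 0.000376110.
Half-width = z·√(radicand)/denom = 1.645·0.019394/1.006921 = 0.03168.
Interval: 0.17869 ± 0.03168 → (0.1470, 0.2104).

(0.1470, 0.2104)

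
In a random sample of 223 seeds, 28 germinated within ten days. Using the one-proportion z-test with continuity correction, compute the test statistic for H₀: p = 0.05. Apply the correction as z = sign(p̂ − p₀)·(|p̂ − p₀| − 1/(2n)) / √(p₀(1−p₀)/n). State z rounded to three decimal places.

z = 5.024

Sample proportion p̂ = 28/223 = 0.12556. p̂ − p₀ = 0.075561.
Continuity correction 1/(2n) = 1/446 = 0.002242.
Corrected numerator: |0.075561| − 0.002242 = 0.073319.
Under H₀, SE = √(p₀(1−p₀)/n) = √(0.05·0.95/223) = √0.000213004 = 0.014595.
z = (+)0.073319/0.014595 = 5.024.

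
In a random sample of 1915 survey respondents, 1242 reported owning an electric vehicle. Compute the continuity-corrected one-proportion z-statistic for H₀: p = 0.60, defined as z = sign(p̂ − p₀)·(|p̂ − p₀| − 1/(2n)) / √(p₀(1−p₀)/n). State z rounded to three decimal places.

p̂ = 1242/1915 = 0.64856. p̂ − p₀ = 0.048564.
1/(2n) = 0.000261.
Corrected numerator: |0.048564| − 0.000261 = 0.048303.
Under H₀, SE = √(p₀(1−p₀)/n) = √(0.60·0.40/1915) = √0.000125326 = 0.011195.
z = (+)0.048303/0.011195 = 4.315.

z = 4.315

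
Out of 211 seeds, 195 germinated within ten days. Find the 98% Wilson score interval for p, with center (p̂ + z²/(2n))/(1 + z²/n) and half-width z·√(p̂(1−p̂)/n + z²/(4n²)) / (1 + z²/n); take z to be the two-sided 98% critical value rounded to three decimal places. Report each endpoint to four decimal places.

(0.8704, 0.9567)

Here p̂ = 195/211 = 0.92417 and z = 2.326 (z² = 5.410276).
1 + z²/n = 1.025641.
Center = (0.92417 + 0.012821)/1.025641 = 0.91357.
Radicand: p̂(1−p̂)/n + z²/(4n²) = 0.000332129 + 0.000030380 = 0.000362509.
Half-width = z·√(radicand)/denom = 2.326·0.019040/1.025641 = 0.04318.
So the interval runs from 0.8704 to 0.9567.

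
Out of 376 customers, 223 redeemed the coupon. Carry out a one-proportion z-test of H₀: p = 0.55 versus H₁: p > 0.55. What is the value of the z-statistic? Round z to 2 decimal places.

z = 1.68

Sample proportion p̂ = 223/376 = 0.59309.
SE₀ = √(0.55·0.45/376) = 0.025656.
Test statistic: z = 0.04309/0.025656 = 1.68.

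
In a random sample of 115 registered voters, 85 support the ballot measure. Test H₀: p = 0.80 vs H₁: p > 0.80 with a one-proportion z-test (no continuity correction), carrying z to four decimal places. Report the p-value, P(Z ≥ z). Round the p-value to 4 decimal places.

p-value = 0.9486

The sample proportion is 85/115 = 0.73913.
SE₀ = √(0.80·0.20/115) = 0.037300.
Test statistic (full precision, shown to 4 dp): z = (85/115 − 0.80)/SE₀ ≈ -1.6319.
From the standard normal, P(Z ≥ z) = 0.9486.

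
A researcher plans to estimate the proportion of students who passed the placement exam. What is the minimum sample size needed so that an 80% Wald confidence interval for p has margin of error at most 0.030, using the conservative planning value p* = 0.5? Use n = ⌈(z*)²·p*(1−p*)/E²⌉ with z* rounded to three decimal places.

The 80% critical value is z* = 1.282.
p*(1−p*) = 0.2500.
Required n before rounding: 1.643524 × 0.2500 / 0.030² = 456.534.
Rounding up, n = 457.

n = 457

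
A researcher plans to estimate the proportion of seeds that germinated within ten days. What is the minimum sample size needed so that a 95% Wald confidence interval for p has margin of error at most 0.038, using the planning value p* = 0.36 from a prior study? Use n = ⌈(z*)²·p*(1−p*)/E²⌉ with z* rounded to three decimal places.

For 95% confidence, z* = 1.960.
p*(1−p*) = 0.36·0.64 = 0.2304.
Required n before rounding: 3.841600 × 0.2304 / 0.038² = 612.953.
Rounding up, n = 613.

n = 613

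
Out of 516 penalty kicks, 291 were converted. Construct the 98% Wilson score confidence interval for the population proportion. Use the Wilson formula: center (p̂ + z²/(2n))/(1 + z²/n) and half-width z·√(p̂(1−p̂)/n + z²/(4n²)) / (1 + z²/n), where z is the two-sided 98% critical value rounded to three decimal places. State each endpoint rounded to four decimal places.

(0.5128, 0.6138)

Here p̂ = 291/516 = 0.56395 and z = 2.326 (z² = 5.410276).
Denominator 1 + z²/n = 1 + 5.410276/516 = 1.010485.
Center = (0.56395 + 0.005243)/1.010485 = 0.56329.
Radicand: p̂(1−p̂)/n + z²/(4n²) = 0.000476570 + 0.000005080 = 0.000481650.
Half-width = 2.326·√0.000481650/1.010485 = 0.05052.
Interval: 0.56329 ± 0.05052 → (0.5128, 0.6138).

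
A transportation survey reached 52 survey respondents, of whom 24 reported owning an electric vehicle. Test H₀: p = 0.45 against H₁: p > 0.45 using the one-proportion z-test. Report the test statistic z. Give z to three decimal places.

The sample proportion is 24/52 = 0.46154.
SE₀ = √(0.45·0.55/52) = 0.068990.
z = (p̂ − p₀)/SE = (0.46154 − 0.45)/0.068990 = 0.167.

z = 0.167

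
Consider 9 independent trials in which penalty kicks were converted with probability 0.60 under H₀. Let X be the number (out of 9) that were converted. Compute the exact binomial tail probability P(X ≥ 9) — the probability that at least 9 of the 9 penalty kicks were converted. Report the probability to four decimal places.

X ~ Binomial(n=9, p=0.60).
P(X ≥ 9) = C(9,9)·0.60^9·0.40^0.
= 0.010078 = 0.0101.

P = 0.0101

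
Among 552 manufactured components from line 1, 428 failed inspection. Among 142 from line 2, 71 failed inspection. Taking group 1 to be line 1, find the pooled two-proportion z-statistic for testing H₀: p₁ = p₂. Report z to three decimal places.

Sample proportions: p̂₁ = 428/552 = 0.77536 and p̂₂ = 71/142 = 0.50000.
Pooling: p̂ = 499/694 = 0.71902.
SE = √[p̂(1−p̂)(1/n₁+1/n₂)] = √[0.71902·0.28098·(1/552+1/142)] ≈ 0.042294.
z = 0.27536/0.042294 = 6.511.

z = 6.511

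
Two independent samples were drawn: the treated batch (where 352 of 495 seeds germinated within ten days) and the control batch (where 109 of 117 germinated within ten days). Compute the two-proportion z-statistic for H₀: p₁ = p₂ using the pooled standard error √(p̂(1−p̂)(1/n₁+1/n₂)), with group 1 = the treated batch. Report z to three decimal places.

z = -4.976

p̂₁ = 352/495 = 0.71111, p̂₂ = 109/117 = 0.93162.
Pooled p̂ = (352+109)/(495+117) = 461/612 = 0.75327.
SE = √[p̂(1−p̂)(1/n₁+1/n₂)] = √[0.75327·0.24673·(1/495+1/117)] ≈ 0.044317.
z = -0.22051/0.044317 = -4.976.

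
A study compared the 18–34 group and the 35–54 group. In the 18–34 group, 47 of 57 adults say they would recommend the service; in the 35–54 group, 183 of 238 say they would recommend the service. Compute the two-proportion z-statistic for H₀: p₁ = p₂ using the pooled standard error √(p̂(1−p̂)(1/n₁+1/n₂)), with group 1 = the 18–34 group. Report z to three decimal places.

p̂₁ = 47/57 = 0.82456, p̂₂ = 183/238 = 0.76891.
Pooling: p̂ = 230/295 = 0.77966.
SE = √[p̂(1−p̂)(1/n₁+1/n₂)] = √[0.77966·0.22034·(1/57+1/238)] ≈ 0.061120.
z = (p̂₁ − p̂₂)/SE = (0.82456 − 0.76891)/0.061120 = 0.05565/0.061120 = 0.911.

z = 0.911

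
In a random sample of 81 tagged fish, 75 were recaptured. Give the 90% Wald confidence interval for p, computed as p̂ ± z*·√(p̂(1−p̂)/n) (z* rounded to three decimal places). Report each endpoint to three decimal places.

(0.878, 0.974)

The sample proportion is 75/81 = 0.92593.
SE(p̂) = √(0.92593·0.07407/81) = 0.029099.
The 90% critical value is z* = 1.645.
Margin = 1.645·0.029099 = 0.04787.
Interval: 0.92593 ± 0.04787 → (0.878, 0.974).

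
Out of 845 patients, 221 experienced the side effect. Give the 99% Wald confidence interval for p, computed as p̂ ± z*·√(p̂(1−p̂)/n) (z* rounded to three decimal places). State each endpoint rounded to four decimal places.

(0.2226, 0.3005)

With x = 221 successes in n = 845, p̂ = 0.26154.
SE = √(p̂(1−p̂)/n) = √(0.193136/845) = 0.015118.
For 99% confidence, z* = 2.576.
Margin of error: 2.576 × 0.015118 = 0.03894.
CI: 0.26154 ± 0.03894 = (0.2226, 0.3005).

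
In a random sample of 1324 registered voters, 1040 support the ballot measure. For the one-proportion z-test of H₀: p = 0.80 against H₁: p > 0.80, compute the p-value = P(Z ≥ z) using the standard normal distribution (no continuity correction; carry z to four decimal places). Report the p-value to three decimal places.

Sample proportion p̂ = 1040/1324 = 0.78550.
SE₀ = √(0.80·0.20/1324) = 0.010993.
Test statistic (full precision, shown to 4 dp): z = (1040/1324 − 0.80)/SE₀ ≈ -1.3192.
From the standard normal, P(Z ≥ z) = 0.906.

p-value = 0.906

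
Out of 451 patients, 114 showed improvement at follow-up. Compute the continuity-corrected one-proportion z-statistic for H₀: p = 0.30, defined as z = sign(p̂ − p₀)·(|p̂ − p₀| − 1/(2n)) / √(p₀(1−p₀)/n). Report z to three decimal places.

z = -2.137

With x = 114 successes in n = 451, p̂ = 0.25277. p̂ − p₀ = -0.047228.
1/(2n) = 0.001109.
Corrected numerator: |-0.047228| − 0.001109 = 0.046119.
Null standard error: √(0.30·0.70/451) = √0.000465632 = 0.021579.
z = (−)0.046119/0.021579 = -2.137.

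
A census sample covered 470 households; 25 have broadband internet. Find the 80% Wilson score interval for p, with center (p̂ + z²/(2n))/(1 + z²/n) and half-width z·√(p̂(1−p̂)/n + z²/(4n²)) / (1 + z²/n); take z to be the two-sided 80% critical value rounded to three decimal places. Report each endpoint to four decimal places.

(0.0414, 0.0681)

Here p̂ = 25/470 = 0.05319 and z = 1.282 (z² = 1.643524).
1 + z²/n = 1.003497.
Center = (0.05319 + 0.001748)/1.003497 = 0.05475.
Radicand: p̂(1−p̂)/n + z²/(4n²) = 0.000107154 + 0.000001860 = 0.000109014.
Half-width = 1.282·√0.000109014/1.003497 = 0.01334.
So the interval runs from 0.0414 to 0.0681.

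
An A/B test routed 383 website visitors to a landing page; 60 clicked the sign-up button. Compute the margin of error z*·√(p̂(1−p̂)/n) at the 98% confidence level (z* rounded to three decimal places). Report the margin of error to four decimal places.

With x = 60 successes in n = 383, p̂ = 0.15666.
SE(p̂) = √(0.15666·0.84334/383) = 0.018573.
The 98% critical value is z* = 2.326.
ME = 2.326·0.018573 = 0.0432.

ME = 0.0432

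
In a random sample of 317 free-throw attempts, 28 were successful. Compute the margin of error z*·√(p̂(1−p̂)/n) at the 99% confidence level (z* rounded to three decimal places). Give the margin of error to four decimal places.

Sample proportion p̂ = 28/317 = 0.08833.
Standard error of p̂: √(0.080526/317) = √0.000254026 = 0.015938.
z* = 2.576 at the 99% level.
Margin of error = z*·SE = 2.576 × 0.015938 = 0.0411.

ME = 0.0411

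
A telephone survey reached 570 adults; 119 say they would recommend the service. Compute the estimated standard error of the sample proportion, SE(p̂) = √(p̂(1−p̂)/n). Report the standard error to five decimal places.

SE = 0.01702

With x = 119 successes in n = 570, p̂ = 0.20877.
p̂(1−p̂) = 0.20877·0.79123 = 0.165185.
SE = √(0.165185/570) = √0.000289798 = 0.01702.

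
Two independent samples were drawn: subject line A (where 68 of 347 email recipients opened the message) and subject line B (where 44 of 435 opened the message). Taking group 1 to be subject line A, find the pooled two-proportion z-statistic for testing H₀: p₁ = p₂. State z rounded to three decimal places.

z = 3.761

Sample proportions: p̂₁ = 68/347 = 0.19597 and p̂₂ = 44/435 = 0.10115.
Pooling: p̂ = 112/782 = 0.14322.
Pooled SE = √[0.1227098·0.00518069] ≈ 0.025214.
z = 0.09482/0.025214 = 3.761.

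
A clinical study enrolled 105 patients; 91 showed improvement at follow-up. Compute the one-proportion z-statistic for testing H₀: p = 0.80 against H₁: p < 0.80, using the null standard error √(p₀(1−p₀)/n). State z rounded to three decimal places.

With x = 91 successes in n = 105, p̂ = 0.86667.
Null standard error: √(0.80·0.20/105) = √0.001523810 = 0.039036.
z = (0.86667 − 0.80)/0.039036 = 0.06667/0.039036 = 1.708.

z = 1.708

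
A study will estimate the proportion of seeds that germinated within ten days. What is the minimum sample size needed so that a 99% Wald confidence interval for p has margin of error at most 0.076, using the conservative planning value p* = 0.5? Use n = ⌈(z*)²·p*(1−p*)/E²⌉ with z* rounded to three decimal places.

z* = 2.576 at the 99% level.
p*(1−p*) = 0.50·0.50 = 0.2500.
(z*)²·p*(1−p*)/E² = 6.635776·0.2500/0.005776 = 287.213.
Rounding up, n = 288.

n = 288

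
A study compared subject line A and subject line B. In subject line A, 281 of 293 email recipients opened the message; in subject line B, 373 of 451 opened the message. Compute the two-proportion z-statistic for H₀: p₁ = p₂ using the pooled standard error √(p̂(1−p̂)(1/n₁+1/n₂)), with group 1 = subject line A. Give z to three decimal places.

Sample proportions: p̂₁ = 281/293 = 0.95904 and p̂₂ = 373/451 = 0.82705.
Pooled p̂ = (281+373)/(293+451) = 654/744 = 0.87903.
SE = √[p̂(1−p̂)(1/n₁+1/n₂)] = √[0.87903·0.12097·(1/293+1/451)] ≈ 0.024468.
z = 0.13199/0.024468 = 5.394.

z = 5.394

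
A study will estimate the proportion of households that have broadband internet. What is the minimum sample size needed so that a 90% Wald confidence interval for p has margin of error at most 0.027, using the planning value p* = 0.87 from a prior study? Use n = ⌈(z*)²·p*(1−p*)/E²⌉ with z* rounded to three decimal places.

The 90% critical value is z* = 1.645.
p*(1−p*) = 0.87·0.13 = 0.1131.
(z*)²·p*(1−p*)/E² = 2.706025·0.1131/0.000729 = 419.824.
⌈419.824⌉ = 420.

n = 420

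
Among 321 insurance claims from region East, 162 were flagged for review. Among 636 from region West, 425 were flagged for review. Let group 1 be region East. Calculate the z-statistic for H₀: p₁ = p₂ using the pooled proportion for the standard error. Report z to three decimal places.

p̂₁ = 162/321 = 0.50467, p̂₂ = 425/636 = 0.66824.
Pooled p̂ = (162+425)/(321+636) = 587/957 = 0.61338.
Pooled SE = √[0.2371461·0.00468759] ≈ 0.033341.
z = (p̂₁ − p̂₂)/SE = (0.50467 − 0.66824)/0.033341 = -0.16357/0.033341 = -4.906.

z = -4.906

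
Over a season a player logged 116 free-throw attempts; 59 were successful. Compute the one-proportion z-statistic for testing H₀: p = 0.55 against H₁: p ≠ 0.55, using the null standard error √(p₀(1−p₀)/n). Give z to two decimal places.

z = -0.90

p̂ = 59/116 = 0.50862.
SE₀ = √(0.55·0.45/116) = 0.046191.
z = (0.50862 − 0.55)/0.046191 = -0.04138/0.046191 = -0.90.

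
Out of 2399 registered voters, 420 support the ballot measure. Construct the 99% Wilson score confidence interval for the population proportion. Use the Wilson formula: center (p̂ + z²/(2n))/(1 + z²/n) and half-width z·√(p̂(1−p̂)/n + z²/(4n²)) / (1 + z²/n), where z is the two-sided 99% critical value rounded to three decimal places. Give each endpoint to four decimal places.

p̂ = 420/2399 = 0.17507; z = 2.576, so z² = 6.635776.
Denominator 1 + z²/n = 1 + 6.635776/2399 = 1.002766.
Adjusted center: (0.17507 + z²/(2n))/1.002766 = 0.17597.
Radicand: p̂(1−p̂)/n + z²/(4n²) = 0.000060201 + 0.000000288 = 0.000060489.
Half-width = z·√(radicand)/denom = 2.576·0.007777/1.002766 = 0.01998.
So the interval runs from 0.1560 to 0.1959.

(0.1560, 0.1959)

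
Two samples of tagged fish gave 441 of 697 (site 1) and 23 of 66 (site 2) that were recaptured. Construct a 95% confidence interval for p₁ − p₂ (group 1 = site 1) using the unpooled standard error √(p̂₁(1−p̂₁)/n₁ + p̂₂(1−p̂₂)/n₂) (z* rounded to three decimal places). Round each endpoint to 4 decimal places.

(0.1638, 0.4046)

p̂₁ = 441/697 = 0.63271, p̂₂ = 23/66 = 0.34848; p̂₁ − p̂₂ = 0.28423.
SE = √(0.000333411 + 0.003440048) = √0.003773459 = 0.061428.
The 95% critical value is z* = 1.960. Margin = 1.960·0.061428 = 0.12040.
Interval: 0.28423 ± 0.12040 → (0.1638, 0.4046).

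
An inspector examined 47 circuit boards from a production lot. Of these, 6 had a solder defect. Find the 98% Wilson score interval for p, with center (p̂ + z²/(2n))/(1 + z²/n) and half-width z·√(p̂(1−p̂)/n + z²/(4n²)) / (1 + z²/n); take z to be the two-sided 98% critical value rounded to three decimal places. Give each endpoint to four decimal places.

Here p̂ = 6/47 = 0.12766 and z = 2.326 (z² = 5.410276).
1 + z²/n = 1.115112.
Center = (0.12766 + 0.057556)/1.115112 = 0.16610.
Radicand: p̂(1−p̂)/n + z²/(4n²) = 0.002369417 + 0.000612299 = 0.002981716.
Half-width = 2.326·√0.002981716/1.115112 = 0.11390.
CI: 0.16610 ± 0.11390 = (0.0522, 0.2800).

(0.0522, 0.2800)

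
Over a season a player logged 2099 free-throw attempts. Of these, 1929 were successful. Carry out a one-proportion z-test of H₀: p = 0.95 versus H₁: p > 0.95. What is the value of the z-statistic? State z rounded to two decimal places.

With x = 1929 successes in n = 2099, p̂ = 0.91901.
Null standard error: √(0.95·0.05/2099) = √0.000022630 = 0.004757.
z = (0.91901 − 0.95)/0.004757 = -0.03099/0.004757 = -6.51.

z = -6.51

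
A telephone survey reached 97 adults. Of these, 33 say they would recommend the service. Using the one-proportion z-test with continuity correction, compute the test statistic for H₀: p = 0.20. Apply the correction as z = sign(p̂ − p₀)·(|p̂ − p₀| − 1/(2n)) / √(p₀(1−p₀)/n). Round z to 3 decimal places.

z = 3.325

The sample proportion is 33/97 = 0.34021. p̂ − p₀ = 0.140206.
1/(2n) = 0.005155.
Corrected numerator: |0.140206| − 0.005155 = 0.135051.
SE₀ = √(0.20·0.80/97) = 0.040614.
z = +0.135051/0.040614 = 3.325.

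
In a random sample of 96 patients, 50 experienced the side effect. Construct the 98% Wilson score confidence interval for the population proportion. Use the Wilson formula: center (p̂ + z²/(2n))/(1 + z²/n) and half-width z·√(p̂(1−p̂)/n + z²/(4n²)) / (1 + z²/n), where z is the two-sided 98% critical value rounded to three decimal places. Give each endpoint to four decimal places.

Here p̂ = 50/96 = 0.52083 and z = 2.326 (z² = 5.410276).
1 + z²/n = 1.056357.
Adjusted center: (0.52083 + z²/(2n))/1.056357 = 0.51972.
Radicand: p̂(1−p̂)/n + z²/(4n²) = 0.002599646 + 0.000146763 = 0.002746409.
Half-width = 2.326·√0.002746409/1.056357 = 0.11539.
Interval: 0.51972 ± 0.11539 → (0.4043, 0.6351).

(0.4043, 0.6351)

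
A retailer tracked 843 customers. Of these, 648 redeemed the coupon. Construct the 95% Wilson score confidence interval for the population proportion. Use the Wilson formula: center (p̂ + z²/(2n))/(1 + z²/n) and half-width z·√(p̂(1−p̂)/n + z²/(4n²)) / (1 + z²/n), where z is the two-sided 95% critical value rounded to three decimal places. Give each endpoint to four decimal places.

p̂ = 648/843 = 0.76868; z = 1.960, so z² = 3.841600.
Denominator 1 + z²/n = 1 + 3.841600/843 = 1.004557.
Center = (0.76868 + 0.002279)/1.004557 = 0.76746.
Radicand: p̂(1−p̂)/n + z²/(4n²) = 0.000210924 + 0.000001351 = 0.000212275.
Half-width = z·√(radicand)/denom = 1.960·0.014570/1.004557 = 0.02843.
CI: 0.76746 ± 0.02843 = (0.7390, 0.7959).

(0.7390, 0.7959)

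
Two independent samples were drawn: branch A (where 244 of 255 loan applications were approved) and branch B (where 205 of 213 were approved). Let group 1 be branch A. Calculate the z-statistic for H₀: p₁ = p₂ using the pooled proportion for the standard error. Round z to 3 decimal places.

Sample proportions: p̂₁ = 244/255 = 0.95686 and p̂₂ = 205/213 = 0.96244.
Pooling: p̂ = 449/468 = 0.95940.
SE = √[p̂(1−p̂)(1/n₁+1/n₂)] = √[0.95940·0.04060·(1/255+1/213)] ≈ 0.018320.
z = (p̂₁ − p̂₂)/SE = (0.95686 − 0.96244)/0.018320 = -0.00558/0.018320 = -0.305.

z = -0.305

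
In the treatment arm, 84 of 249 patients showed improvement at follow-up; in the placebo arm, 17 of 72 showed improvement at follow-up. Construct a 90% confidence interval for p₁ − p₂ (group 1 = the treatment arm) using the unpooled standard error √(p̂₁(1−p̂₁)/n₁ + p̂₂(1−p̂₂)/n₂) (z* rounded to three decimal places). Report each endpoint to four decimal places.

p̂₁ = 0.33735, p̂₂ = 0.23611, so the observed difference is 0.10124.
Unpooled SE = √(p̂₁(1−p̂₁)/n₁ + p̂₂(1−p̂₂)/n₂) = √(0.000897770 + 0.002505037) = 0.058334.
z* = 1.645 at the 90% level. Margin of error = 0.09596.
CI: 0.10124 ± 0.09596 = (0.0053, 0.1972).

(0.0053, 0.1972)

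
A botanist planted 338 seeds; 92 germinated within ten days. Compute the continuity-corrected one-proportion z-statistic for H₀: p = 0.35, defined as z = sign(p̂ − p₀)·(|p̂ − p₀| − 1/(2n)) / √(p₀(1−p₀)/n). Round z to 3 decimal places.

z = -2.942

Sample proportion p̂ = 92/338 = 0.27219. p̂ − p₀ = -0.077811.
Continuity correction 1/(2n) = 1/676 = 0.001479.
Corrected numerator: |-0.077811| − 0.001479 = 0.076332.
SE₀ = √(0.35·0.65/338) = 0.025944.
z = (−)0.076332/0.025944 = -2.942.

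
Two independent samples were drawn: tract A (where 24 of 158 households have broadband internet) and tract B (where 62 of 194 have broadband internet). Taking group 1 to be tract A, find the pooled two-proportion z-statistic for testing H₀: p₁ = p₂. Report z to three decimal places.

p̂₁ = 24/158 = 0.15190, p̂₂ = 62/194 = 0.31959.
Pooled p̂ = (24+62)/(158+194) = 86/352 = 0.24432.
SE = √[p̂(1−p̂)(1/n₁+1/n₂)] = √[0.24432·0.75568·(1/158+1/194)] ≈ 0.046046.
z = -0.16769/0.046046 = -3.642.

z = -3.642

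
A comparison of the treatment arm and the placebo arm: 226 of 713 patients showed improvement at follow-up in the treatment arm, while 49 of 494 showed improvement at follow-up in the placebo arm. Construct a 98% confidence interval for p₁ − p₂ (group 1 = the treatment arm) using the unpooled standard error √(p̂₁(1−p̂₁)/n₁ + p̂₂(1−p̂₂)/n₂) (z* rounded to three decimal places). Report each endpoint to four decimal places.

p̂₁ = 226/713 = 0.31697, p̂₂ = 49/494 = 0.09919; p̂₁ − p̂₂ = 0.21778.
Unpooled SE = √(p̂₁(1−p̂₁)/n₁ + p̂₂(1−p̂₂)/n₂) = √(0.000303647 + 0.000180874) = 0.022012.
z* = 2.326 at the 98% level. Margin of error = 0.05120.
CI: 0.21778 ± 0.05120 = (0.1666, 0.2690).

(0.1666, 0.2690)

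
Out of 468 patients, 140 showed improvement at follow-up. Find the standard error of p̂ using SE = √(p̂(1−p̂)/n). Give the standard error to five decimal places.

p̂ = 140/468 = 0.29915.
p̂(1−p̂) = 0.209659.
SE = √(0.209659/468) = √0.000447989 = 0.02117.

SE = 0.02117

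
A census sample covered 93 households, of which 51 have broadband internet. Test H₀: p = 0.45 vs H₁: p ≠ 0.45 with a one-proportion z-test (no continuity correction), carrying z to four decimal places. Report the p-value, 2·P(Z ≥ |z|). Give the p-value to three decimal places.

p̂ = 51/93 = 0.54839.
Under H₀, SE = √(p₀(1−p₀)/n) = √(0.45·0.55/93) = √0.002661290 = 0.051588.
Test statistic (full precision, shown to 4 dp): z = (51/93 − 0.45)/SE₀ ≈ 1.9072.
p-value = 2·P(Z ≥ |z|) with z = 1.9072 → 0.056.

p-value = 0.056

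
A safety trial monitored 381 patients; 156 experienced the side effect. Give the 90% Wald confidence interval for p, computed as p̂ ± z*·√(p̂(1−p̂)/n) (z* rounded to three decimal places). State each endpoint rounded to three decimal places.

Sample proportion p̂ = 156/381 = 0.40945.
SE = √(p̂(1−p̂)/n) = √(0.241800/381) = 0.025192.
z* = 1.645 at the 90% level.
Margin of error: 1.645 × 0.025192 = 0.04144.
Interval: 0.40945 ± 0.04144 → (0.368, 0.451).

(0.368, 0.451)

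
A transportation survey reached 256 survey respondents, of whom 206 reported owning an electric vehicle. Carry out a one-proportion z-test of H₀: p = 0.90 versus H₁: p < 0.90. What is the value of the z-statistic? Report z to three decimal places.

z = -5.083

The sample proportion is 206/256 = 0.80469.
SE₀ = √(0.90·0.10/256) = 0.018750.
Test statistic: z = -0.09531/0.018750 = -5.083.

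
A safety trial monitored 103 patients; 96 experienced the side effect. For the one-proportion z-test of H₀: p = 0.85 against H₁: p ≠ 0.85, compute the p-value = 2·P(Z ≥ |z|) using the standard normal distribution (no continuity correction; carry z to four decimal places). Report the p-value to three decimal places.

p-value = 0.020

p̂ = 96/103 = 0.93204.
SE₀ = √(0.85·0.15/103) = 0.035183.
z = (p̂ − p₀)/SE = (96/103 − 0.85)/0.035183 ≈ 2.3318.
p-value = 2·P(Z ≥ |z|) with z = 2.3318 → 0.020.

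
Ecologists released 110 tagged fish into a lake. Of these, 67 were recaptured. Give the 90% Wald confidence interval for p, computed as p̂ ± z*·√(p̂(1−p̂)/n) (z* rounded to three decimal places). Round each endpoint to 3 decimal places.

(0.533, 0.686)

With x = 67 successes in n = 110, p̂ = 0.60909.
Standard error of p̂: √(0.238099/110) = √0.002164538 = 0.046525.
For 90% confidence, z* = 1.645.
Margin = 1.645·0.046525 = 0.07653.
CI: 0.60909 ± 0.07653 = (0.533, 0.686).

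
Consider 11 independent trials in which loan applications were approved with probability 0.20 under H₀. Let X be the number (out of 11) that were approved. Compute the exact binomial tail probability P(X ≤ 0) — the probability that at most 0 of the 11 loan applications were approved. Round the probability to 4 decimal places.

P = 0.0859

X is binomial with n = 11 and p = 0.20.
P(X ≤ 0) = C(11,0)·0.20^0·0.80^11.
= 0.085899 = 0.0859.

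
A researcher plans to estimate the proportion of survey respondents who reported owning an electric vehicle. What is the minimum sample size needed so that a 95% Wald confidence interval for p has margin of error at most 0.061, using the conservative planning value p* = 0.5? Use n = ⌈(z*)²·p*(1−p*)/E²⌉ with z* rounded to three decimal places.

The 95% critical value is z* = 1.960.
p*(1−p*) = 0.50·0.50 = 0.2500.
(z*)²·p*(1−p*)/E² = 3.841600·0.2500/0.003721 = 258.103.
Rounding up, n = 259.

n = 259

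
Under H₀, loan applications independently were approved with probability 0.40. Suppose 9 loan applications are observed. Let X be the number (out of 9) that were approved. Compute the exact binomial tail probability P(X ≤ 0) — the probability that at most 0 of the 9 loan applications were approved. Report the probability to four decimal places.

P = 0.0101

X ~ Binomial(n=9, p=0.40).
P(X ≤ 0) = C(9,0)·0.40^0·0.60^9.
= 0.010078 = 0.0101.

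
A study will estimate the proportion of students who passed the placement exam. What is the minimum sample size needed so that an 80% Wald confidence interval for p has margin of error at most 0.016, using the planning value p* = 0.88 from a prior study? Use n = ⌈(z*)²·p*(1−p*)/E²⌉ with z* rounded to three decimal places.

n = 678

The 80% critical value is z* = 1.282.
p*(1−p*) = 0.1056.
Required n before rounding: 1.643524 × 0.1056 / 0.016² = 677.954.
⌈677.954⌉ = 678.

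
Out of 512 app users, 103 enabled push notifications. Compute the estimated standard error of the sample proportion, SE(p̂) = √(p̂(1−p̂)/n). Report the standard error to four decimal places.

SE = 0.0177

The sample proportion is 103/512 = 0.20117.
p̂(1−p̂) = 0.20117·0.79883 = 0.160701.
SE = √(0.160701/512) = 0.0177.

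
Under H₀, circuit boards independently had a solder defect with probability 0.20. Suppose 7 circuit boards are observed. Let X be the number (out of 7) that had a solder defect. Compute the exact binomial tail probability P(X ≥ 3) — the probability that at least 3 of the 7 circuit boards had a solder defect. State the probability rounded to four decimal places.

X is binomial with n = 7 and p = 0.20.
P(X ≥ 3) = Σ_{j=3}^{7} C(7,j)·0.20^j·0.80^{7−j}.
= 0.114688 + 0.028672 + 0.004301 + 0.000358 + 0.000013 = 0.1480.

P = 0.1480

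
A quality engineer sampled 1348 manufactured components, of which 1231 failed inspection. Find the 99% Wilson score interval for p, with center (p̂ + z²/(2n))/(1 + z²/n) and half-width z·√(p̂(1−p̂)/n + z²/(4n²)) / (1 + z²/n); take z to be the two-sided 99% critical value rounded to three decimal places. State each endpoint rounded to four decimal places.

Here p̂ = 1231/1348 = 0.91320 and z = 2.576 (z² = 6.635776).
1 + z²/n = 1.004923.
Adjusted center: (0.91320 + z²/(2n))/1.004923 = 0.91118.
Radicand: p̂(1−p̂)/n + z²/(4n²) = 0.000058800 + 0.000000913 = 0.000059713.
Half-width = z·√(radicand)/denom = 2.576·0.007727/1.004923 = 0.01981.
Interval: 0.91118 ± 0.01981 → (0.8914, 0.9310).

(0.8914, 0.9310)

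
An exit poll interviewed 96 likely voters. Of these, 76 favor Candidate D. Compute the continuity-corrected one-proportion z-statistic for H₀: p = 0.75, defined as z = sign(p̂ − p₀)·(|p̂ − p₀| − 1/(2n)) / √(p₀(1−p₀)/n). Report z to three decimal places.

With x = 76 successes in n = 96, p̂ = 0.79167. p̂ − p₀ = 0.041667.
1/(2n) = 0.005208.
Corrected numerator: |0.041667| − 0.005208 = 0.036459.
Null standard error: √(0.75·0.25/96) = √0.001953125 = 0.044194.
z = (+)0.036459/0.044194 = 0.825.

z = 0.825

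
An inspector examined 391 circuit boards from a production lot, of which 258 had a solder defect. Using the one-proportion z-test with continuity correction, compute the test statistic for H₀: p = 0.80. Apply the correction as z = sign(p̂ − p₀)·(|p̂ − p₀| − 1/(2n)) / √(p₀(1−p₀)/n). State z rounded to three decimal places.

z = -6.865

p̂ = 258/391 = 0.65985. p̂ − p₀ = -0.140153.
Continuity correction 1/(2n) = 1/782 = 0.001279.
Corrected numerator: |-0.140153| − 0.001279 = 0.138874.
SE₀ = √(0.80·0.20/391) = 0.020229.
z = −0.138874/0.020229 = -6.865.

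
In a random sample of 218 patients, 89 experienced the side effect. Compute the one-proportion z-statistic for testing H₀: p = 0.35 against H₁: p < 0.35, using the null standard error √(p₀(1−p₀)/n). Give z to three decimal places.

z = 1.803

Sample proportion p̂ = 89/218 = 0.40826.
Under H₀, SE = √(p₀(1−p₀)/n) = √(0.35·0.65/218) = √0.001043578 = 0.032304.
z = (0.40826 − 0.35)/0.032304 = 0.05826/0.032304 = 1.803.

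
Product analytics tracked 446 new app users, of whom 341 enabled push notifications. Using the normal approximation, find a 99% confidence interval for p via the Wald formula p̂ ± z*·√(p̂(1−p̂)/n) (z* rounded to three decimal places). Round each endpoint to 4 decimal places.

The sample proportion is 341/446 = 0.76457.
SE(p̂) = √(0.76457·0.23543/446) = 0.020090.
The 99% critical value is z* = 2.576.
Margin of error: 2.576 × 0.020090 = 0.05175.
So the interval runs from 0.7128 to 0.8163.

(0.7128, 0.8163)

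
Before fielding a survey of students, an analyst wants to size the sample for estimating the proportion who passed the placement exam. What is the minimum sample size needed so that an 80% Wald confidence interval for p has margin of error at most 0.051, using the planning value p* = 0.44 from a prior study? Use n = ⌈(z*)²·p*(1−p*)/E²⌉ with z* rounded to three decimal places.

z* = 1.282 at the 80% level.
p*(1−p*) = 0.44·0.56 = 0.2464.
Required n before rounding: 1.643524 × 0.2464 / 0.051² = 155.696.
Rounding up, n = 156.

n = 156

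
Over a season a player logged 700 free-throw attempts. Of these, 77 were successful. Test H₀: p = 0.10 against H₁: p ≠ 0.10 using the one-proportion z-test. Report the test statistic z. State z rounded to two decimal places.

Sample proportion p̂ = 77/700 = 0.11000.
Under H₀, SE = √(p₀(1−p₀)/n) = √(0.10·0.90/700) = √0.000128571 = 0.011339.
z = (p̂ − p₀)/SE = (0.11000 − 0.10)/0.011339 = 0.88.

z = 0.88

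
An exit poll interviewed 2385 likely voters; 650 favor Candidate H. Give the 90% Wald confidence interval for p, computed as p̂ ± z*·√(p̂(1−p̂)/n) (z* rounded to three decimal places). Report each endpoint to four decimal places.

p̂ = 650/2385 = 0.27254.
Standard error of p̂: √(0.198260/2385) = √0.000083128 = 0.009117.
For 90% confidence, z* = 1.645.
Margin = 1.645·0.009117 = 0.01500.
CI: 0.27254 ± 0.01500 = (0.2575, 0.2875).

(0.2575, 0.2875)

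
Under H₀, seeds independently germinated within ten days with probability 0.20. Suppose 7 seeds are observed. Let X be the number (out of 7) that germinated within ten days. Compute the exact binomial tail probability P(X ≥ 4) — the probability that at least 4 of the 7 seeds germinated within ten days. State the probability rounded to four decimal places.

X ~ Binomial(n=7, p=0.20).
P(X ≥ 4) = C(7,4)·0.20^4·0.80^3 + C(7,5)·0.20^5·0.80^2 + C(7,6)·0.20^6·0.80^1 + C(7,7)·0.20^7·0.80^0.
= 0.028672 + 0.004301 + 0.000358 + 0.000013 = 0.0333.

P = 0.0333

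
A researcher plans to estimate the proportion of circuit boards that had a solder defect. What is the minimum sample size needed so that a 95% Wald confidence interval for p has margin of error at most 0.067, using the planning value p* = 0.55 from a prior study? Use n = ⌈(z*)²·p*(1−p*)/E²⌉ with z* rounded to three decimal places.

n = 212

z* = 1.960 at the 95% level.
p*(1−p*) = 0.55·0.45 = 0.2475.
(z*)²·p*(1−p*)/E² = 3.841600·0.2475/0.004489 = 211.806.
Rounding up, n = 212.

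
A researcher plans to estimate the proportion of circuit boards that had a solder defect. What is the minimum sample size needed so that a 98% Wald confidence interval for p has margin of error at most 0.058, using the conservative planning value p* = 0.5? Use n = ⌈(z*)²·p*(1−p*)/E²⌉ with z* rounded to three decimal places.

The 98% critical value is z* = 2.326.
p*(1−p*) = 0.2500.
(z*)²·p*(1−p*)/E² = 5.410276·0.2500/0.003364 = 402.072.
Rounding up, n = 403.

n = 403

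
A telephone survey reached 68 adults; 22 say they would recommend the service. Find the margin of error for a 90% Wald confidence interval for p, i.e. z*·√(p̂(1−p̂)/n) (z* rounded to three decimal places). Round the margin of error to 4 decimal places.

The sample proportion is 22/68 = 0.32353.
Standard error of p̂: √(0.218858/68) = √0.003218502 = 0.056732.
The 90% critical value is z* = 1.645.
ME = 1.645·0.056732 = 0.0933.

ME = 0.0933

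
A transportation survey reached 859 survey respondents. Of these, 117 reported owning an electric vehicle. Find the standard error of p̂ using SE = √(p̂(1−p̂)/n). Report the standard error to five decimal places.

SE = 0.01170

With x = 117 successes in n = 859, p̂ = 0.13620.
p̂(1−p̂) = 0.13620·0.86380 = 0.117650.
SE = √(0.117650/859) = 0.01170.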